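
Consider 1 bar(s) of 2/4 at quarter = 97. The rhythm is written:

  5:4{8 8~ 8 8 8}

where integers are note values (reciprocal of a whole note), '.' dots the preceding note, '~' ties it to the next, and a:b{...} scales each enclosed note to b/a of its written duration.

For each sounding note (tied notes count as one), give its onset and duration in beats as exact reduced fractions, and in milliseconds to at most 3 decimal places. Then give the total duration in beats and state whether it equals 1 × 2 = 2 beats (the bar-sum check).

1) 0.0ms=0b +247.423ms=2/5b
2) 247.423ms=2/5b +494.845ms=4/5b
3) 742.268ms=6/5b +247.423ms=2/5b
4) 989.691ms=8/5b +247.423ms=2/5b
Σ=2b of 2 (97bpm 2/4) — PASS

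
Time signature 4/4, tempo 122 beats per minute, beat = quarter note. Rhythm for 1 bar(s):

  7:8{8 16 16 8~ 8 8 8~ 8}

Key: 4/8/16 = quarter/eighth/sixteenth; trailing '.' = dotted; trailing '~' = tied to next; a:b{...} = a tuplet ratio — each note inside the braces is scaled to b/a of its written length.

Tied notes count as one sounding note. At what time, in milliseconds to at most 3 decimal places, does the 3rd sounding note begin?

1. 0.0ms @ 0 + 281.03ms (4/7)
2. 281.03ms @ 4/7 + 140.515ms (2/7)
3. 421.546ms @ 6/7 + 140.515ms (2/7)
4. 562.061ms @ 8/7 + 562.061ms (8/7)
5. 1124.122ms @ 16/7 + 281.03ms (4/7)
6. 1405.152ms @ 20/7 + 562.061ms (8/7)

note 3 onset = 6/7b = 421.546ms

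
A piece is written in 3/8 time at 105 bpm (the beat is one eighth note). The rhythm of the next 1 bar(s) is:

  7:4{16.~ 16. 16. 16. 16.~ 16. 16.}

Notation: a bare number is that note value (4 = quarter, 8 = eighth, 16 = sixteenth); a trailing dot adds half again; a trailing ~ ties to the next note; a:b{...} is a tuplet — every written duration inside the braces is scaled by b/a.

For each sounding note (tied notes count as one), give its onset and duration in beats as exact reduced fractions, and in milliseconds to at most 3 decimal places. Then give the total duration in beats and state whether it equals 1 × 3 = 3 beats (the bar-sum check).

1) 0.0ms=0b +489.796ms=6/7b
2) 489.796ms=6/7b +244.898ms=3/7b
3) 734.694ms=9/7b +244.898ms=3/7b
4) 979.592ms=12/7b +489.796ms=6/7b
5) 1469.388ms=18/7b +244.898ms=3/7b
Σ=3b of 3 (105bpm 3/8) — PASS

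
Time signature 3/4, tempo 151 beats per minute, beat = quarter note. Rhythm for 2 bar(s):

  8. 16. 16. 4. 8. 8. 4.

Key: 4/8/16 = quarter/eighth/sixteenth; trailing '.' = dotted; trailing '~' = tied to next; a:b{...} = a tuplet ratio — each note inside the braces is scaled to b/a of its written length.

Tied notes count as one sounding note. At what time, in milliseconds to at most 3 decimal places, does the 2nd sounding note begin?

1. 0.0ms @ 0 + 298.013ms (3/4)
2. 298.013ms @ 3/4 + 149.007ms (3/8)
3. 447.02ms @ 9/8 + 149.007ms (3/8)
4. 596.026ms @ 3/2 + 596.026ms (3/2)
5. 1192.053ms @ 3 + 298.013ms (3/4)
6. 1490.066ms @ 15/4 + 298.013ms (3/4)
7. 1788.079ms @ 9/2 + 596.026ms (3/2)

note 2 onset = 3/4b = 298.013ms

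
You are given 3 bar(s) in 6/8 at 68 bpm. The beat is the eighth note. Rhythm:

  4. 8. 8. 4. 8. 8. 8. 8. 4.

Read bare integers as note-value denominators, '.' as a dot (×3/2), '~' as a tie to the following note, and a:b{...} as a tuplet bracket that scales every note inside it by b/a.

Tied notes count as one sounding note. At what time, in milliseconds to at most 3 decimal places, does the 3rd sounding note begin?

1. 0.0ms @ 0 + 2647.059ms (3)
2. 2647.059ms @ 3 + 1323.529ms (3/2)
3. 3970.588ms @ 9/2 + 1323.529ms (3/2)
4. 5294.118ms @ 6 + 2647.059ms (3)
5. 7941.176ms @ 9 + 1323.529ms (3/2)
6. 9264.706ms @ 21/2 + 1323.529ms (3/2)
7. 10588.235ms @ 12 + 1323.529ms (3/2)
8. 11911.765ms @ 27/2 + 1323.529ms (3/2)
9. 13235.294ms @ 15 + 2647.059ms (3)

note 3 onset = 9/2b = 3970.588ms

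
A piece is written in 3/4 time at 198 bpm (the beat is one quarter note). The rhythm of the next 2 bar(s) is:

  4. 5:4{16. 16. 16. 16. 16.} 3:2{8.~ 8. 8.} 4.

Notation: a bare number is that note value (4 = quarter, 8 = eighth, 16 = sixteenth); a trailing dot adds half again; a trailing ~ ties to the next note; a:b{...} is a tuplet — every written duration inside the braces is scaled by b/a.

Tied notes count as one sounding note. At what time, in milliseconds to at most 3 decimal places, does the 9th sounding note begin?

note 9 onset = 9/2b = 1363.636ms

1. 0.0ms @ 0 + 454.545ms (3/2)
2. 454.545ms @ 3/2 + 90.909ms (3/10)
3. 545.455ms @ 9/5 + 90.909ms (3/10)
4. 636.364ms @ 21/10 + 90.909ms (3/10)
5. 727.273ms @ 12/5 + 90.909ms (3/10)
6. 818.182ms @ 27/10 + 90.909ms (3/10)
7. 909.091ms @ 3 + 303.03ms (1)
8. 1212.121ms @ 4 + 151.515ms (1/2)
9. 1363.636ms @ 9/2 + 454.545ms (3/2)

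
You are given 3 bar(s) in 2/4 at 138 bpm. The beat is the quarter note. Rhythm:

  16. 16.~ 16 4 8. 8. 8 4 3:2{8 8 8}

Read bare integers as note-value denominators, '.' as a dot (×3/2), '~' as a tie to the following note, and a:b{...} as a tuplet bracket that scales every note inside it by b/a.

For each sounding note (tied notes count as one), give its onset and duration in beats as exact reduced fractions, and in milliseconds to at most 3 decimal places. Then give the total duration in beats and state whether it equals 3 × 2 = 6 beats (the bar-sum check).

1) 0.0ms=0b +163.043ms=3/8b
2) 163.043ms=3/8b +271.739ms=5/8b
3) 434.783ms=1b +434.783ms=1b
4) 869.565ms=2b +326.087ms=3/4b
5) 1195.652ms=11/4b +326.087ms=3/4b
6) 1521.739ms=7/2b +217.391ms=1/2b
7) 1739.13ms=4b +434.783ms=1b
8) 2173.913ms=5b +144.928ms=1/3b
9) 2318.841ms=16/3b +144.928ms=1/3b
10) 2463.768ms=17/3b +144.928ms=1/3b
Σ=6b of 6 (138bpm 2/4) — PASS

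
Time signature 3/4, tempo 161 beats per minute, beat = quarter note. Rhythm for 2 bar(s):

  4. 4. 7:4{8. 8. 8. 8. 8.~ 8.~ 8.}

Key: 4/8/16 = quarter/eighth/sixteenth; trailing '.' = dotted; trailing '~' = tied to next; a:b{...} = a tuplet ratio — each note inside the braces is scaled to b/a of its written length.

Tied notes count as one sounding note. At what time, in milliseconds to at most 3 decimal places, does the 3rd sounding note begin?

note 3 onset = 3b = 1118.012ms

1. 0.0ms @ 0 + 559.006ms (3/2)
2. 559.006ms @ 3/2 + 559.006ms (3/2)
3. 1118.012ms @ 3 + 159.716ms (3/7)
4. 1277.728ms @ 24/7 + 159.716ms (3/7)
5. 1437.445ms @ 27/7 + 159.716ms (3/7)
6. 1597.161ms @ 30/7 + 159.716ms (3/7)
7. 1756.877ms @ 33/7 + 479.148ms (9/7)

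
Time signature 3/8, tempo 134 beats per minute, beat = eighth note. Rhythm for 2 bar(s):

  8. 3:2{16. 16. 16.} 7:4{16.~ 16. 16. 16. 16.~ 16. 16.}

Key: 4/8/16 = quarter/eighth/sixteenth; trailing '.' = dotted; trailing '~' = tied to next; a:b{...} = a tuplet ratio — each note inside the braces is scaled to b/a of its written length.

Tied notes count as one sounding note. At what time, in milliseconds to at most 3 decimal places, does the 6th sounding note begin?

note 6 onset = 27/7b = 1727.079ms

1. 0.0ms @ 0 + 671.642ms (3/2)
2. 671.642ms @ 3/2 + 223.881ms (1/2)
3. 895.522ms @ 2 + 223.881ms (1/2)
4. 1119.403ms @ 5/2 + 223.881ms (1/2)
5. 1343.284ms @ 3 + 383.795ms (6/7)
6. 1727.079ms @ 27/7 + 191.898ms (3/7)
7. 1918.977ms @ 30/7 + 191.898ms (3/7)
8. 2110.874ms @ 33/7 + 383.795ms (6/7)
9. 2494.67ms @ 39/7 + 191.898ms (3/7)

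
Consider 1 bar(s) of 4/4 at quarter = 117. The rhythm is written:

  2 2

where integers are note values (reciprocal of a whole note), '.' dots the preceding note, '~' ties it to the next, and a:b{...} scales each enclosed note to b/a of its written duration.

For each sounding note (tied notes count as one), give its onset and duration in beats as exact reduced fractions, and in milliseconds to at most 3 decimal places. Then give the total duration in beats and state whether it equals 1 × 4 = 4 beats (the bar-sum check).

1) 0.0ms=0b +1025.641ms=2b
2) 1025.641ms=2b +1025.641ms=2b
Σ=4b of 4 (117bpm 4/4) — PASS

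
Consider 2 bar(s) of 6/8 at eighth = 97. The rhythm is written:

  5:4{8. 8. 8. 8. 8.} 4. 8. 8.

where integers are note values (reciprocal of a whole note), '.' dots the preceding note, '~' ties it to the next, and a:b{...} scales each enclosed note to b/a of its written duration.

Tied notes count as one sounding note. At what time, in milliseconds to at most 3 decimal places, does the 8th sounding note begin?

note 8 onset = 21/2b = 6494.845ms

1. 0.0ms @ 0 + 742.268ms (6/5)
2. 742.268ms @ 6/5 + 742.268ms (6/5)
3. 1484.536ms @ 12/5 + 742.268ms (6/5)
4. 2226.804ms @ 18/5 + 742.268ms (6/5)
5. 2969.072ms @ 24/5 + 742.268ms (6/5)
6. 3711.34ms @ 6 + 1855.67ms (3)
7. 5567.01ms @ 9 + 927.835ms (3/2)
8. 6494.845ms @ 21/2 + 927.835ms (3/2)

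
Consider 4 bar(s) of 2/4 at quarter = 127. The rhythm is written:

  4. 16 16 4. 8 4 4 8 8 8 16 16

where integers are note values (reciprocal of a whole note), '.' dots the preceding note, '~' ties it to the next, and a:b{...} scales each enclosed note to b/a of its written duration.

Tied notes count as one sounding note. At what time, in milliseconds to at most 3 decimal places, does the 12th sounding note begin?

note 12 onset = 31/4b = 3661.417ms

1. 0.0ms @ 0 + 708.661ms (3/2)
2. 708.661ms @ 3/2 + 118.11ms (1/4)
3. 826.772ms @ 7/4 + 118.11ms (1/4)
4. 944.882ms @ 2 + 708.661ms (3/2)
5. 1653.543ms @ 7/2 + 236.22ms (1/2)
6. 1889.764ms @ 4 + 472.441ms (1)
7. 2362.205ms @ 5 + 472.441ms (1)
8. 2834.646ms @ 6 + 236.22ms (1/2)
9. 3070.866ms @ 13/2 + 236.22ms (1/2)
10. 3307.087ms @ 7 + 236.22ms (1/2)
11. 3543.307ms @ 15/2 + 118.11ms (1/4)
12. 3661.417ms @ 31/4 + 118.11ms (1/4)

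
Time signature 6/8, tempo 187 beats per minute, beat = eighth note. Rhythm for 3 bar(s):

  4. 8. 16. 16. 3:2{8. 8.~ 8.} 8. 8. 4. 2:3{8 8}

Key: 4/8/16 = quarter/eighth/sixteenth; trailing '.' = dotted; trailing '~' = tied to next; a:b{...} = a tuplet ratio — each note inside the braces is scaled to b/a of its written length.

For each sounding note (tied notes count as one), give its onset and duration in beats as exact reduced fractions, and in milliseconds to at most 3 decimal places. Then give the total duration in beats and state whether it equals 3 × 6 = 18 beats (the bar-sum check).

1) 0.0ms=0b +962.567ms=3b
2) 962.567ms=3b +481.283ms=3/2b
3) 1443.85ms=9/2b +240.642ms=3/4b
4) 1684.492ms=21/4b +240.642ms=3/4b
5) 1925.134ms=6b +320.856ms=1b
6) 2245.989ms=7b +641.711ms=2b
7) 2887.701ms=9b +481.283ms=3/2b
8) 3368.984ms=21/2b +481.283ms=3/2b
9) 3850.267ms=12b +962.567ms=3b
10) 4812.834ms=15b +481.283ms=3/2b
11) 5294.118ms=33/2b +481.283ms=3/2b
Σ=18b of 18 (187bpm 6/8) — PASS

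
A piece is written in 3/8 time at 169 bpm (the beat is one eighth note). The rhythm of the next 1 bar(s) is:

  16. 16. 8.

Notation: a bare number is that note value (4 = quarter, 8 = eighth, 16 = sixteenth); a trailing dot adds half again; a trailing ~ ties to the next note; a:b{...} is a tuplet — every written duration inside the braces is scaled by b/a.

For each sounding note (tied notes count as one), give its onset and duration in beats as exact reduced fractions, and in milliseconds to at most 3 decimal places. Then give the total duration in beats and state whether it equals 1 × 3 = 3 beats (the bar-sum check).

1) 0.0ms=0b +266.272ms=3/4b
2) 266.272ms=3/4b +266.272ms=3/4b
3) 532.544ms=3/2b +532.544ms=3/2b
Σ=3b of 3 (169bpm 3/8) — PASS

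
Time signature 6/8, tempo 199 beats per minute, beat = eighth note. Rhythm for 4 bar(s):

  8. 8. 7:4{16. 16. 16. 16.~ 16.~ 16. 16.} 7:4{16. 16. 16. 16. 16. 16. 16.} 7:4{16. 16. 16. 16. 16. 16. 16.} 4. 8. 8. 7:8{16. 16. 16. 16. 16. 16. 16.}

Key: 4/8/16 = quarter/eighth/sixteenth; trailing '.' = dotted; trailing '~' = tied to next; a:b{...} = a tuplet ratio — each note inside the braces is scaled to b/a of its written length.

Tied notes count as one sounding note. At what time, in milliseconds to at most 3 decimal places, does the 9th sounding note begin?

1. 0.0ms @ 0 + 452.261ms (3/2)
2. 452.261ms @ 3/2 + 452.261ms (3/2)
3. 904.523ms @ 3 + 129.218ms (3/7)
4. 1033.74ms @ 24/7 + 129.218ms (3/7)
5. 1162.958ms @ 27/7 + 129.218ms (3/7)
6. 1292.175ms @ 30/7 + 387.653ms (9/7)
7. 1679.828ms @ 39/7 + 129.218ms (3/7)
8. 1809.045ms @ 6 + 129.218ms (3/7)
9. 1938.263ms @ 45/7 + 129.218ms (3/7)
10. 2067.48ms @ 48/7 + 129.218ms (3/7)
11. 2196.698ms @ 51/7 + 129.218ms (3/7)
12. 2325.915ms @ 54/7 + 129.218ms (3/7)
13. 2455.133ms @ 57/7 + 129.218ms (3/7)
14. 2584.35ms @ 60/7 + 129.218ms (3/7)
15. 2713.568ms @ 9 + 129.218ms (3/7)
16. 2842.785ms @ 66/7 + 129.218ms (3/7)
17. 2972.003ms @ 69/7 + 129.218ms (3/7)
18. 3101.22ms @ 72/7 + 129.218ms (3/7)
19. 3230.438ms @ 75/7 + 129.218ms (3/7)
20. 3359.655ms @ 78/7 + 129.218ms (3/7)
21. 3488.873ms @ 81/7 + 129.218ms (3/7)
22. 3618.09ms @ 12 + 904.523ms (3)
23. 4522.613ms @ 15 + 452.261ms (3/2)
24. 4974.874ms @ 33/2 + 452.261ms (3/2)
25. 5427.136ms @ 18 + 258.435ms (6/7)
26. 5685.571ms @ 132/7 + 258.435ms (6/7)
27. 5944.006ms @ 138/7 + 258.435ms (6/7)
28. 6202.441ms @ 144/7 + 258.435ms (6/7)
29. 6460.876ms @ 150/7 + 258.435ms (6/7)
30. 6719.311ms @ 156/7 + 258.435ms (6/7)
31. 6977.746ms @ 162/7 + 258.435ms (6/7)

note 9 onset = 45/7b = 1938.263ms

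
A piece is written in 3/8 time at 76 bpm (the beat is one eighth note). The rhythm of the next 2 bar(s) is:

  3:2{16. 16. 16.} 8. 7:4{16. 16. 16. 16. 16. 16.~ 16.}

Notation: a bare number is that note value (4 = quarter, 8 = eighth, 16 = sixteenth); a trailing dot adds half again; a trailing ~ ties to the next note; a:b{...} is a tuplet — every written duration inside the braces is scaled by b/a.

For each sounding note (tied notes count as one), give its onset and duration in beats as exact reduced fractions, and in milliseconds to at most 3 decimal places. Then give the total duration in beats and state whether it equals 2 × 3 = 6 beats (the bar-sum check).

1) 0.0ms=0b +394.737ms=1/2b
2) 394.737ms=1/2b +394.737ms=1/2b
3) 789.474ms=1b +394.737ms=1/2b
4) 1184.211ms=3/2b +1184.211ms=3/2b
5) 2368.421ms=3b +338.346ms=3/7b
6) 2706.767ms=24/7b +338.346ms=3/7b
7) 3045.113ms=27/7b +338.346ms=3/7b
8) 3383.459ms=30/7b +338.346ms=3/7b
9) 3721.805ms=33/7b +338.346ms=3/7b
10) 4060.15ms=36/7b +676.692ms=6/7b
Σ=6b of 6 (76bpm 3/8) — PASS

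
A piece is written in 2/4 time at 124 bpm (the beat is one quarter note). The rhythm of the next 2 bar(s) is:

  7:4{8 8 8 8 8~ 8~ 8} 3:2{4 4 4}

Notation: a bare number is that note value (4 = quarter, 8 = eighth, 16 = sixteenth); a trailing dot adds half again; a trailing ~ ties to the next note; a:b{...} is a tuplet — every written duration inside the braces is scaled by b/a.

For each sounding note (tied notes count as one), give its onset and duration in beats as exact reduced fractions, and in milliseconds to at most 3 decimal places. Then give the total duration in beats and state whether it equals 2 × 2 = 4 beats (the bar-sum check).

1) 0.0ms=0b +138.249ms=2/7b
2) 138.249ms=2/7b +138.249ms=2/7b
3) 276.498ms=4/7b +138.249ms=2/7b
4) 414.747ms=6/7b +138.249ms=2/7b
5) 552.995ms=8/7b +414.747ms=6/7b
6) 967.742ms=2b +322.581ms=2/3b
7) 1290.323ms=8/3b +322.581ms=2/3b
8) 1612.903ms=10/3b +322.581ms=2/3b
Σ=4b of 4 (124bpm 2/4) — PASS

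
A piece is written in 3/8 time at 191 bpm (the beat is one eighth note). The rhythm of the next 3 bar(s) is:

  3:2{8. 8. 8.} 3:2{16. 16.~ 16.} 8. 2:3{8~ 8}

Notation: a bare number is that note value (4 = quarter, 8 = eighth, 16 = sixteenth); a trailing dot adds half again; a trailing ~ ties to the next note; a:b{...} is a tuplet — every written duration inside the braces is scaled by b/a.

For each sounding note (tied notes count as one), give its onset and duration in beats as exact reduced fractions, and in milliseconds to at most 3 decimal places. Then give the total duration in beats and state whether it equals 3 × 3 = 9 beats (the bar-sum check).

1) 0.0ms=0b +314.136ms=1b
2) 314.136ms=1b +314.136ms=1b
3) 628.272ms=2b +314.136ms=1b
4) 942.408ms=3b +157.068ms=1/2b
5) 1099.476ms=7/2b +314.136ms=1b
6) 1413.613ms=9/2b +471.204ms=3/2b
7) 1884.817ms=6b +942.408ms=3b
Σ=9b of 9 (191bpm 3/8) — PASS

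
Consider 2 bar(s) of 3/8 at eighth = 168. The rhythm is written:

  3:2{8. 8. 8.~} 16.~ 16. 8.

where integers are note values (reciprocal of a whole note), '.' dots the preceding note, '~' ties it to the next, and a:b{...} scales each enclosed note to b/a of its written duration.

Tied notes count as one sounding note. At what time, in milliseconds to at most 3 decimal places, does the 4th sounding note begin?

note 4 onset = 9/2b = 1607.143ms

1. 0.0ms @ 0 + 357.143ms (1)
2. 357.143ms @ 1 + 357.143ms (1)
3. 714.286ms @ 2 + 892.857ms (5/2)
4. 1607.143ms @ 9/2 + 535.714ms (3/2)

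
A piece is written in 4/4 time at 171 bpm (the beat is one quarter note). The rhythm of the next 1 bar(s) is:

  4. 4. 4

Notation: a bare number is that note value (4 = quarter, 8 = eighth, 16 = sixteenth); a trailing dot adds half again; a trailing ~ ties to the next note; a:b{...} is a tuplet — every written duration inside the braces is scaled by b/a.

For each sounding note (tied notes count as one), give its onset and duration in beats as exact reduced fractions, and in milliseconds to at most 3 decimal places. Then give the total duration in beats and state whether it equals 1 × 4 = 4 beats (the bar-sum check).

1) 0.0ms=0b +526.316ms=3/2b
2) 526.316ms=3/2b +526.316ms=3/2b
3) 1052.632ms=3b +350.877ms=1b
Σ=4b of 4 (171bpm 4/4) — PASS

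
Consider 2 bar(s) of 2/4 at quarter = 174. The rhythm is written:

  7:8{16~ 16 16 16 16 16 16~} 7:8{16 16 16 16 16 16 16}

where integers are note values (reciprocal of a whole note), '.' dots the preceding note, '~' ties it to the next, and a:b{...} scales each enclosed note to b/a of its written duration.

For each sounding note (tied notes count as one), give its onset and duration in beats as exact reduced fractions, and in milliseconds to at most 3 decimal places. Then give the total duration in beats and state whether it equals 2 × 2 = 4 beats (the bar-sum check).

1) 0.0ms=0b +197.044ms=4/7b
2) 197.044ms=4/7b +98.522ms=2/7b
3) 295.567ms=6/7b +98.522ms=2/7b
4) 394.089ms=8/7b +98.522ms=2/7b
5) 492.611ms=10/7b +98.522ms=2/7b
6) 591.133ms=12/7b +197.044ms=4/7b
7) 788.177ms=16/7b +98.522ms=2/7b
8) 886.7ms=18/7b +98.522ms=2/7b
9) 985.222ms=20/7b +98.522ms=2/7b
10) 1083.744ms=22/7b +98.522ms=2/7b
11) 1182.266ms=24/7b +98.522ms=2/7b
12) 1280.788ms=26/7b +98.522ms=2/7b
Σ=4b of 4 (174bpm 2/4) — PASS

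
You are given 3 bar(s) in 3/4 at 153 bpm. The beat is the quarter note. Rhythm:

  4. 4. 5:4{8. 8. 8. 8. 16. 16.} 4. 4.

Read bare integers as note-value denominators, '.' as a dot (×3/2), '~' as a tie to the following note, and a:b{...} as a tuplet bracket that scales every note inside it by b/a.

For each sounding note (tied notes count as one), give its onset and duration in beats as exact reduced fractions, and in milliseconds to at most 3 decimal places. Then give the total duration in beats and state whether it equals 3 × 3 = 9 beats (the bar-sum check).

1) 0.0ms=0b +588.235ms=3/2b
2) 588.235ms=3/2b +588.235ms=3/2b
3) 1176.471ms=3b +235.294ms=3/5b
4) 1411.765ms=18/5b +235.294ms=3/5b
5) 1647.059ms=21/5b +235.294ms=3/5b
6) 1882.353ms=24/5b +235.294ms=3/5b
7) 2117.647ms=27/5b +117.647ms=3/10b
8) 2235.294ms=57/10b +117.647ms=3/10b
9) 2352.941ms=6b +588.235ms=3/2b
10) 2941.176ms=15/2b +588.235ms=3/2b
Σ=9b of 9 (153bpm 3/4) — PASS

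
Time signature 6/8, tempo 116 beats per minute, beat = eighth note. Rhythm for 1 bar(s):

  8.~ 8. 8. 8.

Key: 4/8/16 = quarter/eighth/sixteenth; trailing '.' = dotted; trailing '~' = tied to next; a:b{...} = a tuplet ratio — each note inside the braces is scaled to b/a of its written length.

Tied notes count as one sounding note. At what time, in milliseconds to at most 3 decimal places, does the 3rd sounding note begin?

1. 0.0ms @ 0 + 1551.724ms (3)
2. 1551.724ms @ 3 + 775.862ms (3/2)
3. 2327.586ms @ 9/2 + 775.862ms (3/2)

note 3 onset = 9/2b = 2327.586ms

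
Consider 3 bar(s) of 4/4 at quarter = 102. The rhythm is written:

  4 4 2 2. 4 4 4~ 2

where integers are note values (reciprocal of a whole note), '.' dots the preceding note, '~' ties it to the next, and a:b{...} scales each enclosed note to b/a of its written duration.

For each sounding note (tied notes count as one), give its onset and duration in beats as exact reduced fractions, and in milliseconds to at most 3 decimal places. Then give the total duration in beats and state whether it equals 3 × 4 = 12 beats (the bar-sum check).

1) 0.0ms=0b +588.235ms=1b
2) 588.235ms=1b +588.235ms=1b
3) 1176.471ms=2b +1176.471ms=2b
4) 2352.941ms=4b +1764.706ms=3b
5) 4117.647ms=7b +588.235ms=1b
6) 4705.882ms=8b +588.235ms=1b
7) 5294.118ms=9b +1764.706ms=3b
Σ=12b of 12 (102bpm 4/4) — PASS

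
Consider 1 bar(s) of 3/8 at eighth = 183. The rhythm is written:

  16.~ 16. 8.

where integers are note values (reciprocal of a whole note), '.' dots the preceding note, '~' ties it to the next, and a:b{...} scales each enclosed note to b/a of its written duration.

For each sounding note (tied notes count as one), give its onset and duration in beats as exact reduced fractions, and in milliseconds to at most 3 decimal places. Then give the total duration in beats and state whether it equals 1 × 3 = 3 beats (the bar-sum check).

1) 0.0ms=0b +491.803ms=3/2b
2) 491.803ms=3/2b +491.803ms=3/2b
Σ=3b of 3 (183bpm 3/8) — PASS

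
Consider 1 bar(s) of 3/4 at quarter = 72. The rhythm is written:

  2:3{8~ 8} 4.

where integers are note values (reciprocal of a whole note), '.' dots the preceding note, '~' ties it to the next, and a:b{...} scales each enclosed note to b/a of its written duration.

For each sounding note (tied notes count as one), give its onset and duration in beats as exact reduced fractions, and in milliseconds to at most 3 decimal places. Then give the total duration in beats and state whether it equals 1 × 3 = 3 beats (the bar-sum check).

1) 0.0ms=0b +1250.0ms=3/2b
2) 1250.0ms=3/2b +1250.0ms=3/2b
Σ=3b of 3 (72bpm 3/4) — PASS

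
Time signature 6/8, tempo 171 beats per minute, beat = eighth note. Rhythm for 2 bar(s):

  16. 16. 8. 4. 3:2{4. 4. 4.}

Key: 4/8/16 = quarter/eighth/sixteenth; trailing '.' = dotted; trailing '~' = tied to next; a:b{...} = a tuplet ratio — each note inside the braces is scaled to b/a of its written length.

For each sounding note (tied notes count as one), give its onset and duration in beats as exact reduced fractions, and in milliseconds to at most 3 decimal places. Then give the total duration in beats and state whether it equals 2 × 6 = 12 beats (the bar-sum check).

1) 0.0ms=0b +263.158ms=3/4b
2) 263.158ms=3/4b +263.158ms=3/4b
3) 526.316ms=3/2b +526.316ms=3/2b
4) 1052.632ms=3b +1052.632ms=3b
5) 2105.263ms=6b +701.754ms=2b
6) 2807.018ms=8b +701.754ms=2b
7) 3508.772ms=10b +701.754ms=2b
Σ=12b of 12 (171bpm 6/8) — PASS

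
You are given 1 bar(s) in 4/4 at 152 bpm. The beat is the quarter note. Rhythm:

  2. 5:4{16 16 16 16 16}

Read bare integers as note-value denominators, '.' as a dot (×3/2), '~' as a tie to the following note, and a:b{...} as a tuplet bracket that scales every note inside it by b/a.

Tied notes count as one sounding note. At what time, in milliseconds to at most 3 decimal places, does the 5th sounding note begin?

1. 0.0ms @ 0 + 1184.211ms (3)
2. 1184.211ms @ 3 + 78.947ms (1/5)
3. 1263.158ms @ 16/5 + 78.947ms (1/5)
4. 1342.105ms @ 17/5 + 78.947ms (1/5)
5. 1421.053ms @ 18/5 + 78.947ms (1/5)
6. 1500.0ms @ 19/5 + 78.947ms (1/5)

note 5 onset = 18/5b = 1421.053ms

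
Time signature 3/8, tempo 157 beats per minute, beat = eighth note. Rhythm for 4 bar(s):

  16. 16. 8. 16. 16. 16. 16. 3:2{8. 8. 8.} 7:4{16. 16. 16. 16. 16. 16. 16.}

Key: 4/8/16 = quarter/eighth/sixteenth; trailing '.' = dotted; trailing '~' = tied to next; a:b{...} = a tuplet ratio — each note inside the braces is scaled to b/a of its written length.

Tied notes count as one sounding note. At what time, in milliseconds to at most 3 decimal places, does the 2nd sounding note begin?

note 2 onset = 3/4b = 286.624ms

1. 0.0ms @ 0 + 286.624ms (3/4)
2. 286.624ms @ 3/4 + 286.624ms (3/4)
3. 573.248ms @ 3/2 + 573.248ms (3/2)
4. 1146.497ms @ 3 + 286.624ms (3/4)
5. 1433.121ms @ 15/4 + 286.624ms (3/4)
6. 1719.745ms @ 9/2 + 286.624ms (3/4)
7. 2006.369ms @ 21/4 + 286.624ms (3/4)
8. 2292.994ms @ 6 + 382.166ms (1)
9. 2675.159ms @ 7 + 382.166ms (1)
10. 3057.325ms @ 8 + 382.166ms (1)
11. 3439.49ms @ 9 + 163.785ms (3/7)
12. 3603.276ms @ 66/7 + 163.785ms (3/7)
13. 3767.061ms @ 69/7 + 163.785ms (3/7)
14. 3930.846ms @ 72/7 + 163.785ms (3/7)
15. 4094.631ms @ 75/7 + 163.785ms (3/7)
16. 4258.417ms @ 78/7 + 163.785ms (3/7)
17. 4422.202ms @ 81/7 + 163.785ms (3/7)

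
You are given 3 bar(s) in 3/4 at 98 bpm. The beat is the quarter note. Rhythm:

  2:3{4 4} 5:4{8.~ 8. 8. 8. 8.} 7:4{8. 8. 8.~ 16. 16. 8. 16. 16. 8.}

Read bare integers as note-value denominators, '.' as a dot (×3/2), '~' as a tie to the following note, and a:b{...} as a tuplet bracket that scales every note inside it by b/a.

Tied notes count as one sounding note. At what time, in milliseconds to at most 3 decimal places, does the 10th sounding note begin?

note 10 onset = 15/2b = 4591.837ms

1. 0.0ms @ 0 + 918.367ms (3/2)
2. 918.367ms @ 3/2 + 918.367ms (3/2)
3. 1836.735ms @ 3 + 734.694ms (6/5)
4. 2571.429ms @ 21/5 + 367.347ms (3/5)
5. 2938.776ms @ 24/5 + 367.347ms (3/5)
6. 3306.122ms @ 27/5 + 367.347ms (3/5)
7. 3673.469ms @ 6 + 262.391ms (3/7)
8. 3935.86ms @ 45/7 + 262.391ms (3/7)
9. 4198.251ms @ 48/7 + 393.586ms (9/14)
10. 4591.837ms @ 15/2 + 131.195ms (3/14)
11. 4723.032ms @ 54/7 + 262.391ms (3/7)
12. 4985.423ms @ 57/7 + 131.195ms (3/14)
13. 5116.618ms @ 117/14 + 131.195ms (3/14)
14. 5247.813ms @ 60/7 + 262.391ms (3/7)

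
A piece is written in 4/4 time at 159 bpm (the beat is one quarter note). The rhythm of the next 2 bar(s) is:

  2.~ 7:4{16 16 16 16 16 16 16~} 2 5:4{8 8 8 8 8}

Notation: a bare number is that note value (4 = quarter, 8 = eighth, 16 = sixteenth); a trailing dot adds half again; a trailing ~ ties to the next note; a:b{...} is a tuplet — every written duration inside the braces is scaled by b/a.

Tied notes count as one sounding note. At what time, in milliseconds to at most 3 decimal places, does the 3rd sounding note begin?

1. 0.0ms @ 0 + 1185.984ms (22/7)
2. 1185.984ms @ 22/7 + 53.908ms (1/7)
3. 1239.892ms @ 23/7 + 53.908ms (1/7)
4. 1293.801ms @ 24/7 + 53.908ms (1/7)
5. 1347.709ms @ 25/7 + 53.908ms (1/7)
6. 1401.617ms @ 26/7 + 53.908ms (1/7)
7. 1455.526ms @ 27/7 + 808.625ms (15/7)
8. 2264.151ms @ 6 + 150.943ms (2/5)
9. 2415.094ms @ 32/5 + 150.943ms (2/5)
10. 2566.038ms @ 34/5 + 150.943ms (2/5)
11. 2716.981ms @ 36/5 + 150.943ms (2/5)
12. 2867.925ms @ 38/5 + 150.943ms (2/5)

note 3 onset = 23/7b = 1239.892ms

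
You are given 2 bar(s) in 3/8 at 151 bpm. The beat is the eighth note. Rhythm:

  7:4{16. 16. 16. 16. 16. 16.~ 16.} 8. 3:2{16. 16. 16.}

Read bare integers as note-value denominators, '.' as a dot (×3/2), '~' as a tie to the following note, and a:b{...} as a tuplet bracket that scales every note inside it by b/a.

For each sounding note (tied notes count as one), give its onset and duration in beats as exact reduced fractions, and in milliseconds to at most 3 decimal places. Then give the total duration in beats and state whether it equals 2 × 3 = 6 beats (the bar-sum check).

1) 0.0ms=0b +170.293ms=3/7b
2) 170.293ms=3/7b +170.293ms=3/7b
3) 340.587ms=6/7b +170.293ms=3/7b
4) 510.88ms=9/7b +170.293ms=3/7b
5) 681.173ms=12/7b +170.293ms=3/7b
6) 851.466ms=15/7b +340.587ms=6/7b
7) 1192.053ms=3b +596.026ms=3/2b
8) 1788.079ms=9/2b +198.675ms=1/2b
9) 1986.755ms=5b +198.675ms=1/2b
10) 2185.43ms=11/2b +198.675ms=1/2b
Σ=6b of 6 (151bpm 3/8) — PASS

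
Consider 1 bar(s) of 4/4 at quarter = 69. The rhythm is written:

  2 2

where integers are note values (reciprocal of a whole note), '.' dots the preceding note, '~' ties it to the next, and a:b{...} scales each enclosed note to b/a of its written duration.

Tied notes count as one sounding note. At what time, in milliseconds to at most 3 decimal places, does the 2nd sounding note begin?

1. 0.0ms @ 0 + 1739.13ms (2)
2. 1739.13ms @ 2 + 1739.13ms (2)

note 2 onset = 2b = 1739.13ms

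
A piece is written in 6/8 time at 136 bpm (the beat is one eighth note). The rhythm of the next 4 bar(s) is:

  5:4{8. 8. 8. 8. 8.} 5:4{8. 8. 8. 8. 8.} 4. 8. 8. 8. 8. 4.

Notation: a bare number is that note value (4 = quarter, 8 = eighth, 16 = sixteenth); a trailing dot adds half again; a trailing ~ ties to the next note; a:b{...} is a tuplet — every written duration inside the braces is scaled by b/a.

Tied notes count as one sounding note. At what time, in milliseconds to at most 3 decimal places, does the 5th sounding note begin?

note 5 onset = 24/5b = 2117.647ms

1. 0.0ms @ 0 + 529.412ms (6/5)
2. 529.412ms @ 6/5 + 529.412ms (6/5)
3. 1058.824ms @ 12/5 + 529.412ms (6/5)
4. 1588.235ms @ 18/5 + 529.412ms (6/5)
5. 2117.647ms @ 24/5 + 529.412ms (6/5)
6. 2647.059ms @ 6 + 529.412ms (6/5)
7. 3176.471ms @ 36/5 + 529.412ms (6/5)
8. 3705.882ms @ 42/5 + 529.412ms (6/5)
9. 4235.294ms @ 48/5 + 529.412ms (6/5)
10. 4764.706ms @ 54/5 + 529.412ms (6/5)
11. 5294.118ms @ 12 + 1323.529ms (3)
12. 6617.647ms @ 15 + 661.765ms (3/2)
13. 7279.412ms @ 33/2 + 661.765ms (3/2)
14. 7941.176ms @ 18 + 661.765ms (3/2)
15. 8602.941ms @ 39/2 + 661.765ms (3/2)
16. 9264.706ms @ 21 + 1323.529ms (3)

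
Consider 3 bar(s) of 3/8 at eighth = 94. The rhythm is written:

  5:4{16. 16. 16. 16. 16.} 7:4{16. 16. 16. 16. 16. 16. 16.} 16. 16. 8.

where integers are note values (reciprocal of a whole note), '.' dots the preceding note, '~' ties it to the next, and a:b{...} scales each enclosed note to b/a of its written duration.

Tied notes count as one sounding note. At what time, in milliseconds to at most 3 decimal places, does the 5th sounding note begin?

1. 0.0ms @ 0 + 382.979ms (3/5)
2. 382.979ms @ 3/5 + 382.979ms (3/5)
3. 765.957ms @ 6/5 + 382.979ms (3/5)
4. 1148.936ms @ 9/5 + 382.979ms (3/5)
5. 1531.915ms @ 12/5 + 382.979ms (3/5)
6. 1914.894ms @ 3 + 273.556ms (3/7)
7. 2188.45ms @ 24/7 + 273.556ms (3/7)
8. 2462.006ms @ 27/7 + 273.556ms (3/7)
9. 2735.562ms @ 30/7 + 273.556ms (3/7)
10. 3009.119ms @ 33/7 + 273.556ms (3/7)
11. 3282.675ms @ 36/7 + 273.556ms (3/7)
12. 3556.231ms @ 39/7 + 273.556ms (3/7)
13. 3829.787ms @ 6 + 478.723ms (3/4)
14. 4308.511ms @ 27/4 + 478.723ms (3/4)
15. 4787.234ms @ 15/2 + 957.447ms (3/2)

note 5 onset = 12/5b = 1531.915ms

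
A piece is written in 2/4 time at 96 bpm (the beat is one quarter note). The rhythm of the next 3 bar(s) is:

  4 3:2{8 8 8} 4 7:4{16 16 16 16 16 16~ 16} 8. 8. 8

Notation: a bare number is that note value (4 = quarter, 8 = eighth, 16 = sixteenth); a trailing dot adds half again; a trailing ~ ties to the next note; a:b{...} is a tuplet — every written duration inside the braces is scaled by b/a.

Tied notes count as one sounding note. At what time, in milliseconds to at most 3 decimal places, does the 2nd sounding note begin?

1. 0.0ms @ 0 + 625.0ms (1)
2. 625.0ms @ 1 + 208.333ms (1/3)
3. 833.333ms @ 4/3 + 208.333ms (1/3)
4. 1041.667ms @ 5/3 + 208.333ms (1/3)
5. 1250.0ms @ 2 + 625.0ms (1)
6. 1875.0ms @ 3 + 89.286ms (1/7)
7. 1964.286ms @ 22/7 + 89.286ms (1/7)
8. 2053.571ms @ 23/7 + 89.286ms (1/7)
9. 2142.857ms @ 24/7 + 89.286ms (1/7)
10. 2232.143ms @ 25/7 + 89.286ms (1/7)
11. 2321.429ms @ 26/7 + 178.571ms (2/7)
12. 2500.0ms @ 4 + 468.75ms (3/4)
13. 2968.75ms @ 19/4 + 468.75ms (3/4)
14. 3437.5ms @ 11/2 + 312.5ms (1/2)

note 2 onset = 1b = 625.0ms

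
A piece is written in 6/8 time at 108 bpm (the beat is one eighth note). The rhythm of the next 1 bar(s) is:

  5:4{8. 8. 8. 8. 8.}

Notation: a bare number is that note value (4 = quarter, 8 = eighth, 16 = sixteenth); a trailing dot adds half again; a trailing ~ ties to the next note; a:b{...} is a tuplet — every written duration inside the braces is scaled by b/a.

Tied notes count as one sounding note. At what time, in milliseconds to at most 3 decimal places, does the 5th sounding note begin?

1. 0.0ms @ 0 + 666.667ms (6/5)
2. 666.667ms @ 6/5 + 666.667ms (6/5)
3. 1333.333ms @ 12/5 + 666.667ms (6/5)
4. 2000.0ms @ 18/5 + 666.667ms (6/5)
5. 2666.667ms @ 24/5 + 666.667ms (6/5)

note 5 onset = 24/5b = 2666.667ms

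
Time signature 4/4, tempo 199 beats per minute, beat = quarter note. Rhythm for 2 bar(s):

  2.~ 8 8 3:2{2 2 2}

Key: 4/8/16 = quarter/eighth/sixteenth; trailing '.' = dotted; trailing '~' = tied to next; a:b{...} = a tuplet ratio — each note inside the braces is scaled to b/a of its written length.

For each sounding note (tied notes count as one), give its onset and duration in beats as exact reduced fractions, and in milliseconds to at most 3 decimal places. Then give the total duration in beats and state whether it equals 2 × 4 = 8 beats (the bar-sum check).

1) 0.0ms=0b +1055.276ms=7/2b
2) 1055.276ms=7/2b +150.754ms=1/2b
3) 1206.03ms=4b +402.01ms=4/3b
4) 1608.04ms=16/3b +402.01ms=4/3b
5) 2010.05ms=20/3b +402.01ms=4/3b
Σ=8b of 8 (199bpm 4/4) — PASS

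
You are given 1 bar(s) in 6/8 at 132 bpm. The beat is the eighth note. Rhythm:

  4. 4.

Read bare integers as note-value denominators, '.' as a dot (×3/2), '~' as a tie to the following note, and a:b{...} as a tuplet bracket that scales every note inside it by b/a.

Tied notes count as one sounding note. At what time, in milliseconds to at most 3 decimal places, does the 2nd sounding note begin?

note 2 onset = 3b = 1363.636ms

1. 0.0ms @ 0 + 1363.636ms (3)
2. 1363.636ms @ 3 + 1363.636ms (3)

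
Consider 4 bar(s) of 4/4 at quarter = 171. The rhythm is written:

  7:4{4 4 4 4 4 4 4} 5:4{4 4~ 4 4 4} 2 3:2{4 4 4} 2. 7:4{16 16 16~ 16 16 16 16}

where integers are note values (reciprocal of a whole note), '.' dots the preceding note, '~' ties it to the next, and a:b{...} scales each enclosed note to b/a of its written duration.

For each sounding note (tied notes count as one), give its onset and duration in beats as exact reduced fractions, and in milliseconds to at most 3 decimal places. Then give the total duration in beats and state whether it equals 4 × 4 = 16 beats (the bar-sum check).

1) 0.0ms=0b +200.501ms=4/7b
2) 200.501ms=4/7b +200.501ms=4/7b
3) 401.003ms=8/7b +200.501ms=4/7b
4) 601.504ms=12/7b +200.501ms=4/7b
5) 802.005ms=16/7b +200.501ms=4/7b
6) 1002.506ms=20/7b +200.501ms=4/7b
7) 1203.008ms=24/7b +200.501ms=4/7b
8) 1403.509ms=4b +280.702ms=4/5b
9) 1684.211ms=24/5b +561.404ms=8/5b
10) 2245.614ms=32/5b +280.702ms=4/5b
11) 2526.316ms=36/5b +280.702ms=4/5b
12) 2807.018ms=8b +701.754ms=2b
13) 3508.772ms=10b +233.918ms=2/3b
14) 3742.69ms=32/3b +233.918ms=2/3b
15) 3976.608ms=34/3b +233.918ms=2/3b
16) 4210.526ms=12b +1052.632ms=3b
17) 5263.158ms=15b +50.125ms=1/7b
18) 5313.283ms=106/7b +50.125ms=1/7b
19) 5363.409ms=107/7b +100.251ms=2/7b
20) 5463.659ms=109/7b +50.125ms=1/7b
21) 5513.784ms=110/7b +50.125ms=1/7b
22) 5563.91ms=111/7b +50.125ms=1/7b
Σ=16b of 16 (171bpm 4/4) — PASS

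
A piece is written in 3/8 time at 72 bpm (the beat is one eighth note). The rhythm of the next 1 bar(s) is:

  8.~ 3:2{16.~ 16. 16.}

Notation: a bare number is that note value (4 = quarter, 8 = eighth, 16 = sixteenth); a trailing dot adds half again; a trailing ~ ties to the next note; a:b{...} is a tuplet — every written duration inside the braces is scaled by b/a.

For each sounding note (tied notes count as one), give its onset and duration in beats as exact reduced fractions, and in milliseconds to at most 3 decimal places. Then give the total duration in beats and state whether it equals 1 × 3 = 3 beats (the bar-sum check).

1) 0.0ms=0b +2083.333ms=5/2b
2) 2083.333ms=5/2b +416.667ms=1/2b
Σ=3b of 3 (72bpm 3/8) — PASS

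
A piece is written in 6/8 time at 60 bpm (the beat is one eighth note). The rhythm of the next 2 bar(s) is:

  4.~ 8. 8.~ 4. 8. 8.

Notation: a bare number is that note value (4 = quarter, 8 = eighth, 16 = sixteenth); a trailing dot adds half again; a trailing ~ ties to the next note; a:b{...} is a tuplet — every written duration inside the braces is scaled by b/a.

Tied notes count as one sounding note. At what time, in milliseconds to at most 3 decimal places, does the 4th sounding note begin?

1. 0.0ms @ 0 + 4500.0ms (9/2)
2. 4500.0ms @ 9/2 + 4500.0ms (9/2)
3. 9000.0ms @ 9 + 1500.0ms (3/2)
4. 10500.0ms @ 21/2 + 1500.0ms (3/2)

note 4 onset = 21/2b = 10500.0ms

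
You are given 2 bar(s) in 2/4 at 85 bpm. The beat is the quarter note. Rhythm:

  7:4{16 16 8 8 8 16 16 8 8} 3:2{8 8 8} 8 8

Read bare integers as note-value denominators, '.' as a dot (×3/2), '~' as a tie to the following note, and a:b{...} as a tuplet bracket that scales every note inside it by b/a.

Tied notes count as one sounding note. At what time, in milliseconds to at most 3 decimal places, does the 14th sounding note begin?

1. 0.0ms @ 0 + 100.84ms (1/7)
2. 100.84ms @ 1/7 + 100.84ms (1/7)
3. 201.681ms @ 2/7 + 201.681ms (2/7)
4. 403.361ms @ 4/7 + 201.681ms (2/7)
5. 605.042ms @ 6/7 + 201.681ms (2/7)
6. 806.723ms @ 8/7 + 100.84ms (1/7)
7. 907.563ms @ 9/7 + 100.84ms (1/7)
8. 1008.403ms @ 10/7 + 201.681ms (2/7)
9. 1210.084ms @ 12/7 + 201.681ms (2/7)
10. 1411.765ms @ 2 + 235.294ms (1/3)
11. 1647.059ms @ 7/3 + 235.294ms (1/3)
12. 1882.353ms @ 8/3 + 235.294ms (1/3)
13. 2117.647ms @ 3 + 352.941ms (1/2)
14. 2470.588ms @ 7/2 + 352.941ms (1/2)

note 14 onset = 7/2b = 2470.588ms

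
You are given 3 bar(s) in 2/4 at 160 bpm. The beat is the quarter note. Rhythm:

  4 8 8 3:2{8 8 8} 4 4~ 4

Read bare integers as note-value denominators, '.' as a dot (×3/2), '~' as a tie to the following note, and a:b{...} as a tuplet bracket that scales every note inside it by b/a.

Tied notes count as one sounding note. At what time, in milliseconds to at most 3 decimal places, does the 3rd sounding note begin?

1. 0.0ms @ 0 + 375.0ms (1)
2. 375.0ms @ 1 + 187.5ms (1/2)
3. 562.5ms @ 3/2 + 187.5ms (1/2)
4. 750.0ms @ 2 + 125.0ms (1/3)
5. 875.0ms @ 7/3 + 125.0ms (1/3)
6. 1000.0ms @ 8/3 + 125.0ms (1/3)
7. 1125.0ms @ 3 + 375.0ms (1)
8. 1500.0ms @ 4 + 750.0ms (2)

note 3 onset = 3/2b = 562.5ms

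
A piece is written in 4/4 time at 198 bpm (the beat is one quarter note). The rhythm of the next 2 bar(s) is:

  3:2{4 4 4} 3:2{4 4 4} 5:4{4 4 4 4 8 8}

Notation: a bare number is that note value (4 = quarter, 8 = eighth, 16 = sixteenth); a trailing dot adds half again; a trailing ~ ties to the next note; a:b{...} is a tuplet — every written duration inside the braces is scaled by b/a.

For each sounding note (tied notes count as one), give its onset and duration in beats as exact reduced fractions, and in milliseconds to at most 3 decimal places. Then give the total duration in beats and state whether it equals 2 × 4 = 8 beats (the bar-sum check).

1) 0.0ms=0b +202.02ms=2/3b
2) 202.02ms=2/3b +202.02ms=2/3b
3) 404.04ms=4/3b +202.02ms=2/3b
4) 606.061ms=2b +202.02ms=2/3b
5) 808.081ms=8/3b +202.02ms=2/3b
6) 1010.101ms=10/3b +202.02ms=2/3b
7) 1212.121ms=4b +242.424ms=4/5b
8) 1454.545ms=24/5b +242.424ms=4/5b
9) 1696.97ms=28/5b +242.424ms=4/5b
10) 1939.394ms=32/5b +242.424ms=4/5b
11) 2181.818ms=36/5b +121.212ms=2/5b
12) 2303.03ms=38/5b +121.212ms=2/5b
Σ=8b of 8 (198bpm 4/4) — PASS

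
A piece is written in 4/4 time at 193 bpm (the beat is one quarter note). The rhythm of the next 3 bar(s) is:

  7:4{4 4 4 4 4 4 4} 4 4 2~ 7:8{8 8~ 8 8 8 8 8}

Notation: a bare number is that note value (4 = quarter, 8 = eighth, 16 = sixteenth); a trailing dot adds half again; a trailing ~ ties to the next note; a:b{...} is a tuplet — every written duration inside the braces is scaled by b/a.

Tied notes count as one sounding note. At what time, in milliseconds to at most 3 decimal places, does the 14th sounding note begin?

1. 0.0ms @ 0 + 177.646ms (4/7)
2. 177.646ms @ 4/7 + 177.646ms (4/7)
3. 355.292ms @ 8/7 + 177.646ms (4/7)
4. 532.939ms @ 12/7 + 177.646ms (4/7)
5. 710.585ms @ 16/7 + 177.646ms (4/7)
6. 888.231ms @ 20/7 + 177.646ms (4/7)
7. 1065.877ms @ 24/7 + 177.646ms (4/7)
8. 1243.523ms @ 4 + 310.881ms (1)
9. 1554.404ms @ 5 + 310.881ms (1)
10. 1865.285ms @ 6 + 799.408ms (18/7)
11. 2664.693ms @ 60/7 + 355.292ms (8/7)
12. 3019.985ms @ 68/7 + 177.646ms (4/7)
13. 3197.631ms @ 72/7 + 177.646ms (4/7)
14. 3375.278ms @ 76/7 + 177.646ms (4/7)
15. 3552.924ms @ 80/7 + 177.646ms (4/7)

note 14 onset = 76/7b = 3375.278ms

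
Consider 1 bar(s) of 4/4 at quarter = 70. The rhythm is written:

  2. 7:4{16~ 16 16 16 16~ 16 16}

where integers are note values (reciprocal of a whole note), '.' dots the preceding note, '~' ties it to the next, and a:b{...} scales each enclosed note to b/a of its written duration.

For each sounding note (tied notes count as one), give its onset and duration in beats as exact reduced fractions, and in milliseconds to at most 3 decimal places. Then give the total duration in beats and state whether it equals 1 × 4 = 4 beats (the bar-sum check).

1) 0.0ms=0b +2571.429ms=3b
2) 2571.429ms=3b +244.898ms=2/7b
3) 2816.327ms=23/7b +122.449ms=1/7b
4) 2938.776ms=24/7b +122.449ms=1/7b
5) 3061.224ms=25/7b +244.898ms=2/7b
6) 3306.122ms=27/7b +122.449ms=1/7b
Σ=4b of 4 (70bpm 4/4) — PASS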